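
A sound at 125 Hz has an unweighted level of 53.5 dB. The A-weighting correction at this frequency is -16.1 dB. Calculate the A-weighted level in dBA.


Given values:
  SPL = 53.5 dB
  A-weighting at 125 Hz = -16.1 dB
Formula: L_A = SPL + A_weight
L_A = 53.5 + (-16.1)
L_A = 37.4

37.4 dBA


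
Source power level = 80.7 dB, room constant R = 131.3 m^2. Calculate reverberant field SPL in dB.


Given values:
  Lw = 80.7 dB, R = 131.3 m^2
Formula: SPL = Lw + 10 * log10(4 / R)
Compute 4 / R = 4 / 131.3 = 0.030465
Compute 10 * log10(0.030465) = -15.162
SPL = 80.7 + (-15.162) = 65.54

65.54 dB


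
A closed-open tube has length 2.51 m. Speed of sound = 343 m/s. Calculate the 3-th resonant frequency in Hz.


Given values:
  Tube type: closed-open, L = 2.51 m, c = 343 m/s, n = 3
Formula: f_n = (2n - 1) * c / (4 * L)
Compute 2n - 1 = 2*3 - 1 = 5
Compute 4 * L = 4 * 2.51 = 10.04
f = 5 * 343 / 10.04
f = 170.82

170.82 Hz


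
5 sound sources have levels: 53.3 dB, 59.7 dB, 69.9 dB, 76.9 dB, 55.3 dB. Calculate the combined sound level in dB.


Formula: L_total = 10 * log10( sum(10^(Li/10)) )
  Source 1: 10^(53.3/10) = 213796.209
  Source 2: 10^(59.7/10) = 933254.3008
  Source 3: 10^(69.9/10) = 9772372.2096
  Source 4: 10^(76.9/10) = 48977881.9368
  Source 5: 10^(55.3/10) = 338844.1561
Sum of linear values = 60236148.8123
L_total = 10 * log10(60236148.8123) = 77.8

77.8 dB


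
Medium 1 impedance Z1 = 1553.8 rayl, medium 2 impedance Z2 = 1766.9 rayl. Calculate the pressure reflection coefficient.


Given values:
  Z1 = 1553.8 rayl, Z2 = 1766.9 rayl
Formula: R = (Z2 - Z1) / (Z2 + Z1)
Numerator: Z2 - Z1 = 1766.9 - 1553.8 = 213.1
Denominator: Z2 + Z1 = 1766.9 + 1553.8 = 3320.7
R = 213.1 / 3320.7 = 0.0642

0.0642


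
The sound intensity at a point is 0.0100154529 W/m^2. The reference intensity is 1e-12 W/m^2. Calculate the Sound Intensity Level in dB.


Given values:
  I = 0.0100154529 W/m^2
  I_ref = 1e-12 W/m^2
Formula: SIL = 10 * log10(I / I_ref)
Compute ratio: I / I_ref = 10015452900
Compute log10: log10(10015452900) = 10.000671
Multiply: SIL = 10 * 10.000671 = 100.01

100.01 dB


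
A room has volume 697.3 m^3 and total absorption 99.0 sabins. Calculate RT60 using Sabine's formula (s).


Given values:
  V = 697.3 m^3
  A = 99.0 sabins
Formula: RT60 = 0.161 * V / A
Numerator: 0.161 * 697.3 = 112.2653
RT60 = 112.2653 / 99.0 = 1.134

1.134 s


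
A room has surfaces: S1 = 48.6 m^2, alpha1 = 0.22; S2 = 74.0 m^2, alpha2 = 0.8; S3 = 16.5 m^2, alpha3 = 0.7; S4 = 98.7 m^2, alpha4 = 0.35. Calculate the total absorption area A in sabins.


Given surfaces:
  Surface 1: 48.6 * 0.22 = 10.692
  Surface 2: 74.0 * 0.8 = 59.2
  Surface 3: 16.5 * 0.7 = 11.55
  Surface 4: 98.7 * 0.35 = 34.545
Formula: A = sum(Si * alpha_i)
A = 10.692 + 59.2 + 11.55 + 34.545
A = 115.99

115.99 sabins


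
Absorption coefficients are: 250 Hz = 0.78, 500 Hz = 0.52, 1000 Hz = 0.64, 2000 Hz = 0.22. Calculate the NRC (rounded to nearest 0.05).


Given values:
  a_250 = 0.78, a_500 = 0.52
  a_1000 = 0.64, a_2000 = 0.22
Formula: NRC = (a250 + a500 + a1000 + a2000) / 4
Sum = 0.78 + 0.52 + 0.64 + 0.22 = 2.16
NRC = 2.16 / 4 = 0.54
Rounded to nearest 0.05: 0.55

0.55


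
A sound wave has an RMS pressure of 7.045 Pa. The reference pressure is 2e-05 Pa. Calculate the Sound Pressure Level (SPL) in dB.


Given values:
  p = 7.045 Pa
  p_ref = 2e-05 Pa
Formula: SPL = 20 * log10(p / p_ref)
Compute ratio: p / p_ref = 7.045 / 2e-05 = 352250
Compute log10: log10(352250) = 5.546851
Multiply: SPL = 20 * 5.546851 = 110.94

110.94 dB


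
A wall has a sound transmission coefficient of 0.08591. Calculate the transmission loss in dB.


Given values:
  tau = 0.08591
Formula: TL = 10 * log10(1 / tau)
Compute 1 / tau = 1 / 0.08591 = 11.6401
Compute log10(11.6401) = 1.065957
TL = 10 * 1.065957 = 10.66

10.66 dB


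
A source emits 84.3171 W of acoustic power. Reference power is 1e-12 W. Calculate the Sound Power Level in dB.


Given values:
  W = 84.3171 W
  W_ref = 1e-12 W
Formula: SWL = 10 * log10(W / W_ref)
Compute ratio: W / W_ref = 84317100000000
Compute log10: log10(84317100000000) = 13.925916
Multiply: SWL = 10 * 13.925916 = 139.26

139.26 dB


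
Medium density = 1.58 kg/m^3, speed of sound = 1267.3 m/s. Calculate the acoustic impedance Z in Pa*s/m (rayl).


Given values:
  rho = 1.58 kg/m^3
  c = 1267.3 m/s
Formula: Z = rho * c
Z = 1.58 * 1267.3
Z = 2002.33

2002.33 rayl


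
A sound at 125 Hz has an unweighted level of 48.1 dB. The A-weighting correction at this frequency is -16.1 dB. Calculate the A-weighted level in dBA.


Given values:
  SPL = 48.1 dB
  A-weighting at 125 Hz = -16.1 dB
Formula: L_A = SPL + A_weight
L_A = 48.1 + (-16.1)
L_A = 32.0

32.0 dBA


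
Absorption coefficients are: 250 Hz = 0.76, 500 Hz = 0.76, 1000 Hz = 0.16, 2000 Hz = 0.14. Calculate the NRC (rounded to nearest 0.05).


Given values:
  a_250 = 0.76, a_500 = 0.76
  a_1000 = 0.16, a_2000 = 0.14
Formula: NRC = (a250 + a500 + a1000 + a2000) / 4
Sum = 0.76 + 0.76 + 0.16 + 0.14 = 1.82
NRC = 1.82 / 4 = 0.455
Rounded to nearest 0.05: 0.45

0.45


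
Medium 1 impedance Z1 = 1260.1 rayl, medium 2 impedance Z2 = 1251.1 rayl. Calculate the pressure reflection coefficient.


Given values:
  Z1 = 1260.1 rayl, Z2 = 1251.1 rayl
Formula: R = (Z2 - Z1) / (Z2 + Z1)
Numerator: Z2 - Z1 = 1251.1 - 1260.1 = -9.0
Denominator: Z2 + Z1 = 1251.1 + 1260.1 = 2511.2
R = -9.0 / 2511.2 = -0.0036

-0.0036


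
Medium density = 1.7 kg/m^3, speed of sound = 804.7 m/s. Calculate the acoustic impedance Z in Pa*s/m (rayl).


Given values:
  rho = 1.7 kg/m^3
  c = 804.7 m/s
Formula: Z = rho * c
Z = 1.7 * 804.7
Z = 1367.99

1367.99 rayl


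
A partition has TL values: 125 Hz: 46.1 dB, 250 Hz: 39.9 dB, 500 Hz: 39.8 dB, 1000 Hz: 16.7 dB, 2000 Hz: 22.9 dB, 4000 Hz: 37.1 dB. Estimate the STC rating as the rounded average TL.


Given TL values at each frequency:
  125 Hz: 46.1 dB
  250 Hz: 39.9 dB
  500 Hz: 39.8 dB
  1000 Hz: 16.7 dB
  2000 Hz: 22.9 dB
  4000 Hz: 37.1 dB
Formula: STC ~ round(average of TL values)
Sum = 46.1 + 39.9 + 39.8 + 16.7 + 22.9 + 37.1 = 202.5
Average = 202.5 / 6 = 33.75
Rounded: 34

34


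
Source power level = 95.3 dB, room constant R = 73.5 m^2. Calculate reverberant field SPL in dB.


Given values:
  Lw = 95.3 dB, R = 73.5 m^2
Formula: SPL = Lw + 10 * log10(4 / R)
Compute 4 / R = 4 / 73.5 = 0.054422
Compute 10 * log10(0.054422) = -12.6423
SPL = 95.3 + (-12.6423) = 82.66

82.66 dB


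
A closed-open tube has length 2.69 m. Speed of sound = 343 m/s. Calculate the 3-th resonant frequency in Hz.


Given values:
  Tube type: closed-open, L = 2.69 m, c = 343 m/s, n = 3
Formula: f_n = (2n - 1) * c / (4 * L)
Compute 2n - 1 = 2*3 - 1 = 5
Compute 4 * L = 4 * 2.69 = 10.76
f = 5 * 343 / 10.76
f = 159.39

159.39 Hz


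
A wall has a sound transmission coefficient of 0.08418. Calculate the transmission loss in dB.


Given values:
  tau = 0.08418
Formula: TL = 10 * log10(1 / tau)
Compute 1 / tau = 1 / 0.08418 = 11.8793
Compute log10(11.8793) = 1.074791
TL = 10 * 1.074791 = 10.75

10.75 dB


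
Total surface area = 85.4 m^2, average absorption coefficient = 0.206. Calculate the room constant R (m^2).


Given values:
  S = 85.4 m^2, alpha = 0.206
Formula: R = S * alpha / (1 - alpha)
Numerator: 85.4 * 0.206 = 17.5924
Denominator: 1 - 0.206 = 0.794
R = 17.5924 / 0.794 = 22.16

22.16 m^2


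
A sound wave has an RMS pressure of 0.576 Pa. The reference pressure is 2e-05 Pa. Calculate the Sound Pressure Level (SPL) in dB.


Given values:
  p = 0.576 Pa
  p_ref = 2e-05 Pa
Formula: SPL = 20 * log10(p / p_ref)
Compute ratio: p / p_ref = 0.576 / 2e-05 = 28800
Compute log10: log10(28800) = 4.459392
Multiply: SPL = 20 * 4.459392 = 89.19

89.19 dB


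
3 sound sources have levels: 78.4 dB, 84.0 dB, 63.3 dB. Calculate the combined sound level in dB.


Formula: L_total = 10 * log10( sum(10^(Li/10)) )
  Source 1: 10^(78.4/10) = 69183097.0919
  Source 2: 10^(84.0/10) = 251188643.151
  Source 3: 10^(63.3/10) = 2137962.0895
Sum of linear values = 322509702.3324
L_total = 10 * log10(322509702.3324) = 85.09

85.09 dB


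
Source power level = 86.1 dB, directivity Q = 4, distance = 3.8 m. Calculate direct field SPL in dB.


Given values:
  Lw = 86.1 dB, Q = 4, r = 3.8 m
Formula: SPL = Lw + 10 * log10(Q / (4 * pi * r^2))
Compute 4 * pi * r^2 = 4 * pi * 3.8^2 = 181.4584
Compute Q / denom = 4 / 181.4584 = 0.02204362
Compute 10 * log10(0.02204362) = -16.5672
SPL = 86.1 + (-16.5672) = 69.53

69.53 dB


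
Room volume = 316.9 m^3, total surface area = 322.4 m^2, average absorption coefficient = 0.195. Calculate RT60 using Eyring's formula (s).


Given values:
  V = 316.9 m^3, S = 322.4 m^2, alpha = 0.195
Formula: RT60 = 0.161 * V / (-S * ln(1 - alpha))
Compute ln(1 - 0.195) = ln(0.805) = -0.216913
Denominator: -322.4 * -0.216913 = 69.9328
Numerator: 0.161 * 316.9 = 51.0209
RT60 = 51.0209 / 69.9328 = 0.73

0.73 s


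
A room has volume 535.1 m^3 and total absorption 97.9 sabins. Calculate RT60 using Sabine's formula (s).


Given values:
  V = 535.1 m^3
  A = 97.9 sabins
Formula: RT60 = 0.161 * V / A
Numerator: 0.161 * 535.1 = 86.1511
RT60 = 86.1511 / 97.9 = 0.88

0.88 s


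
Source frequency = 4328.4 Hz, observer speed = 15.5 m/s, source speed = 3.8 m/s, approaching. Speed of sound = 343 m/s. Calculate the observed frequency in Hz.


Given values:
  f_s = 4328.4 Hz, v_o = 15.5 m/s, v_s = 3.8 m/s
  Direction: approaching
Formula: f_o = f_s * (c + v_o) / (c - v_s)
Numerator: c + v_o = 343 + 15.5 = 358.5
Denominator: c - v_s = 343 - 3.8 = 339.2
f_o = 4328.4 * 358.5 / 339.2 = 4574.68

4574.68 Hz


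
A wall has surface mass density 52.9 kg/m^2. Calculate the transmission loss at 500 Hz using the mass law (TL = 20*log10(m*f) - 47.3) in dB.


Given values:
  m = 52.9 kg/m^2, f = 500 Hz
Formula: TL = 20 * log10(m * f) - 47.3
Compute m * f = 52.9 * 500 = 26450.0
Compute log10(26450.0) = 4.422426
Compute 20 * 4.422426 = 88.4485
TL = 88.4485 - 47.3 = 41.15

41.15 dB


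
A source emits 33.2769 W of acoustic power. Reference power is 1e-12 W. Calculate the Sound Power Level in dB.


Given values:
  W = 33.2769 W
  W_ref = 1e-12 W
Formula: SWL = 10 * log10(W / W_ref)
Compute ratio: W / W_ref = 33276900000000
Compute log10: log10(33276900000000) = 13.522143
Multiply: SWL = 10 * 13.522143 = 135.22

135.22 dB


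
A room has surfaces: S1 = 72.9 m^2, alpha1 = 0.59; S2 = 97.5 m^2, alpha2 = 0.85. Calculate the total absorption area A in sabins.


Given surfaces:
  Surface 1: 72.9 * 0.59 = 43.011
  Surface 2: 97.5 * 0.85 = 82.875
Formula: A = sum(Si * alpha_i)
A = 43.011 + 82.875
A = 125.89

125.89 sabins


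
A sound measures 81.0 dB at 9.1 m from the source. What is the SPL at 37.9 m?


Given values:
  SPL1 = 81.0 dB, r1 = 9.1 m, r2 = 37.9 m
Formula: SPL2 = SPL1 - 20 * log10(r2 / r1)
Compute ratio: r2 / r1 = 37.9 / 9.1 = 4.1648
Compute log10: log10(4.1648) = 0.619594
Compute drop: 20 * 0.619594 = 12.3919
SPL2 = 81.0 - 12.3919 = 68.61

68.61 dB


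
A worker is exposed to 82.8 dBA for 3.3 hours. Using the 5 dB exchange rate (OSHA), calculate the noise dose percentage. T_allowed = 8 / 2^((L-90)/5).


Given values:
  L = 82.8 dBA, T = 3.3 hours
Formula: T_allowed = 8 / 2^((L - 90) / 5)
Compute exponent: (82.8 - 90) / 5 = -1.44
Compute 2^(-1.44) = 0.368567
T_allowed = 8 / 0.368567 = 21.705687 hours
Dose = (T / T_allowed) * 100
Dose = (3.3 / 21.705687) * 100 = 15.2

15.2 %


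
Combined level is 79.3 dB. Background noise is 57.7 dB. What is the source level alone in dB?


Given values:
  L_total = 79.3 dB, L_bg = 57.7 dB
Formula: L_source = 10 * log10(10^(L_total/10) - 10^(L_bg/10))
Convert to linear:
  10^(79.3/10) = 85113803.8202
  10^(57.7/10) = 588843.6554
Difference: 85113803.8202 - 588843.6554 = 84524960.1648
L_source = 10 * log10(84524960.1648) = 79.27

79.27 dB


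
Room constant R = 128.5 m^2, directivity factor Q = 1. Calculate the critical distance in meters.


Given values:
  R = 128.5 m^2, Q = 1
Formula: d_c = 0.141 * sqrt(Q * R)
Compute Q * R = 1 * 128.5 = 128.5
Compute sqrt(128.5) = 11.3358
d_c = 0.141 * 11.3358 = 1.598

1.598 m


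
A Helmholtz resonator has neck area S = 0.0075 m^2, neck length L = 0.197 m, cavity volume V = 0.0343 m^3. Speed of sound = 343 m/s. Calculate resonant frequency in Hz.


Given values:
  S = 0.0075 m^2, L = 0.197 m, V = 0.0343 m^3, c = 343 m/s
Formula: f = (c / (2*pi)) * sqrt(S / (V * L))
Compute V * L = 0.0343 * 0.197 = 0.0067571
Compute S / (V * L) = 0.0075 / 0.0067571 = 1.1099
Compute sqrt(1.1099) = 1.053518
Compute c / (2*pi) = 343 / 6.283185 = 54.590148
f = 54.590148 * 1.053518 = 57.51

57.51 Hz


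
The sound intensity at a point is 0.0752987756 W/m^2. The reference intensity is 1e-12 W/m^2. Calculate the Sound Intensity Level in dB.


Given values:
  I = 0.0752987756 W/m^2
  I_ref = 1e-12 W/m^2
Formula: SIL = 10 * log10(I / I_ref)
Compute ratio: I / I_ref = 75298775600
Compute log10: log10(75298775600) = 10.876788
Multiply: SIL = 10 * 10.876788 = 108.77

108.77 dB


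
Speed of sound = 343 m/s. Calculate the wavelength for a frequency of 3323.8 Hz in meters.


Given values:
  c = 343 m/s, f = 3323.8 Hz
Formula: lambda = c / f
lambda = 343 / 3323.8
lambda = 0.1032

0.1032 m


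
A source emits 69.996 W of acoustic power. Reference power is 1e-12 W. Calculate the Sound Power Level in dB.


Given values:
  W = 69.996 W
  W_ref = 1e-12 W
Formula: SWL = 10 * log10(W / W_ref)
Compute ratio: W / W_ref = 69996000000000
Compute log10: log10(69996000000000) = 13.845073
Multiply: SWL = 10 * 13.845073 = 138.45

138.45 dB


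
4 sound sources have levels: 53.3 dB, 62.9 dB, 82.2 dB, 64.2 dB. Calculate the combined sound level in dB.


Formula: L_total = 10 * log10( sum(10^(Li/10)) )
  Source 1: 10^(53.3/10) = 213796.209
  Source 2: 10^(62.9/10) = 1949844.5998
  Source 3: 10^(82.2/10) = 165958690.7438
  Source 4: 10^(64.2/10) = 2630267.9919
Sum of linear values = 170752599.5445
L_total = 10 * log10(170752599.5445) = 82.32

82.32 dB


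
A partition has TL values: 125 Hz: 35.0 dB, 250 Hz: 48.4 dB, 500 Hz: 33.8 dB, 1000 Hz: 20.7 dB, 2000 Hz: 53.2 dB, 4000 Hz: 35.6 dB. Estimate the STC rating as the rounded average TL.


Given TL values at each frequency:
  125 Hz: 35.0 dB
  250 Hz: 48.4 dB
  500 Hz: 33.8 dB
  1000 Hz: 20.7 dB
  2000 Hz: 53.2 dB
  4000 Hz: 35.6 dB
Formula: STC ~ round(average of TL values)
Sum = 35.0 + 48.4 + 33.8 + 20.7 + 53.2 + 35.6 = 226.7
Average = 226.7 / 6 = 37.78
Rounded: 38

38


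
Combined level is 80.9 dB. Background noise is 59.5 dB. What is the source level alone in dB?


Given values:
  L_total = 80.9 dB, L_bg = 59.5 dB
Formula: L_source = 10 * log10(10^(L_total/10) - 10^(L_bg/10))
Convert to linear:
  10^(80.9/10) = 123026877.0812
  10^(59.5/10) = 891250.9381
Difference: 123026877.0812 - 891250.9381 = 122135626.1431
L_source = 10 * log10(122135626.1431) = 80.87

80.87 dB


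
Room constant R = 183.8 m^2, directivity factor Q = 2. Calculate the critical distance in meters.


Given values:
  R = 183.8 m^2, Q = 2
Formula: d_c = 0.141 * sqrt(Q * R)
Compute Q * R = 2 * 183.8 = 367.6
Compute sqrt(367.6) = 19.1729
d_c = 0.141 * 19.1729 = 2.703

2.703 m


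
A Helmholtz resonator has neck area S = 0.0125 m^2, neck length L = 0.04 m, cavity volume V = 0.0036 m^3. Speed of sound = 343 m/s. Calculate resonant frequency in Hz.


Given values:
  S = 0.0125 m^2, L = 0.04 m, V = 0.0036 m^3, c = 343 m/s
Formula: f = (c / (2*pi)) * sqrt(S / (V * L))
Compute V * L = 0.0036 * 0.04 = 0.000144
Compute S / (V * L) = 0.0125 / 0.000144 = 86.8056
Compute sqrt(86.8056) = 9.316952
Compute c / (2*pi) = 343 / 6.283185 = 54.590148
f = 54.590148 * 9.316952 = 508.61

508.61 Hz


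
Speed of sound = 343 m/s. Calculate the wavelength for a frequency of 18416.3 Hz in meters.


Given values:
  c = 343 m/s, f = 18416.3 Hz
Formula: lambda = c / f
lambda = 343 / 18416.3
lambda = 0.0186

0.0186 m


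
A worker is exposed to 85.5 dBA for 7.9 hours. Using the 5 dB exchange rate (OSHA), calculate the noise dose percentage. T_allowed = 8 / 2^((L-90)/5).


Given values:
  L = 85.5 dBA, T = 7.9 hours
Formula: T_allowed = 8 / 2^((L - 90) / 5)
Compute exponent: (85.5 - 90) / 5 = -0.9
Compute 2^(-0.9) = 0.535887
T_allowed = 8 / 0.535887 = 14.92852 hours
Dose = (T / T_allowed) * 100
Dose = (7.9 / 14.92852) * 100 = 52.92

52.92 %


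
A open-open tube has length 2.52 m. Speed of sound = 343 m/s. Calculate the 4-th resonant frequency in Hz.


Given values:
  Tube type: open-open, L = 2.52 m, c = 343 m/s, n = 4
Formula: f_n = n * c / (2 * L)
Compute 2 * L = 2 * 2.52 = 5.04
f = 4 * 343 / 5.04
f = 272.22

272.22 Hz


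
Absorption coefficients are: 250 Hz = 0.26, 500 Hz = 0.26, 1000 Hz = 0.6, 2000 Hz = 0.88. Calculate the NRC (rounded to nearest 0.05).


Given values:
  a_250 = 0.26, a_500 = 0.26
  a_1000 = 0.6, a_2000 = 0.88
Formula: NRC = (a250 + a500 + a1000 + a2000) / 4
Sum = 0.26 + 0.26 + 0.6 + 0.88 = 2.0
NRC = 2.0 / 4 = 0.5
Rounded to nearest 0.05: 0.5

0.5


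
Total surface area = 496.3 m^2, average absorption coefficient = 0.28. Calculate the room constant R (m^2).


Given values:
  S = 496.3 m^2, alpha = 0.28
Formula: R = S * alpha / (1 - alpha)
Numerator: 496.3 * 0.28 = 138.964
Denominator: 1 - 0.28 = 0.72
R = 138.964 / 0.72 = 193.01

193.01 m^2


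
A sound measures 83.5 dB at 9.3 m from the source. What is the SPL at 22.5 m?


Given values:
  SPL1 = 83.5 dB, r1 = 9.3 m, r2 = 22.5 m
Formula: SPL2 = SPL1 - 20 * log10(r2 / r1)
Compute ratio: r2 / r1 = 22.5 / 9.3 = 2.4194
Compute log10: log10(2.4194) = 0.383708
Compute drop: 20 * 0.383708 = 7.6742
SPL2 = 83.5 - 7.6742 = 75.83

75.83 dB


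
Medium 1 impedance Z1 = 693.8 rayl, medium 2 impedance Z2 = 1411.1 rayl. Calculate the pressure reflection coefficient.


Given values:
  Z1 = 693.8 rayl, Z2 = 1411.1 rayl
Formula: R = (Z2 - Z1) / (Z2 + Z1)
Numerator: Z2 - Z1 = 1411.1 - 693.8 = 717.3
Denominator: Z2 + Z1 = 1411.1 + 693.8 = 2104.9
R = 717.3 / 2104.9 = 0.3408

0.3408


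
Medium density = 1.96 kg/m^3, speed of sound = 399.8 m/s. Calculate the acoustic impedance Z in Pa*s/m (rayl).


Given values:
  rho = 1.96 kg/m^3
  c = 399.8 m/s
Formula: Z = rho * c
Z = 1.96 * 399.8
Z = 783.61

783.61 rayl


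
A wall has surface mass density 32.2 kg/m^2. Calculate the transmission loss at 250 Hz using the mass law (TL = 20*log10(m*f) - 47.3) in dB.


Given values:
  m = 32.2 kg/m^2, f = 250 Hz
Formula: TL = 20 * log10(m * f) - 47.3
Compute m * f = 32.2 * 250 = 8050.0
Compute log10(8050.0) = 3.905796
Compute 20 * 3.905796 = 78.1159
TL = 78.1159 - 47.3 = 30.82

30.82 dB


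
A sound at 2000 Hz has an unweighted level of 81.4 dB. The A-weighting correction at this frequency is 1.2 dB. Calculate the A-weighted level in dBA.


Given values:
  SPL = 81.4 dB
  A-weighting at 2000 Hz = 1.2 dB
Formula: L_A = SPL + A_weight
L_A = 81.4 + (1.2)
L_A = 82.6

82.6 dBA


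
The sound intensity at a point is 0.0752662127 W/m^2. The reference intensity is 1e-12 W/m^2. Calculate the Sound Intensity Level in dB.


Given values:
  I = 0.0752662127 W/m^2
  I_ref = 1e-12 W/m^2
Formula: SIL = 10 * log10(I / I_ref)
Compute ratio: I / I_ref = 75266212700
Compute log10: log10(75266212700) = 10.8766
Multiply: SIL = 10 * 10.8766 = 108.77

108.77 dB


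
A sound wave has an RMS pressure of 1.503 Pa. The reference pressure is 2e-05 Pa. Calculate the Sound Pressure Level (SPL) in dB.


Given values:
  p = 1.503 Pa
  p_ref = 2e-05 Pa
Formula: SPL = 20 * log10(p / p_ref)
Compute ratio: p / p_ref = 1.503 / 2e-05 = 75150
Compute log10: log10(75150) = 4.875929
Multiply: SPL = 20 * 4.875929 = 97.52

97.52 dB


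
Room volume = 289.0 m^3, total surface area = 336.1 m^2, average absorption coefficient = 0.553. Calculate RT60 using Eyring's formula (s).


Given values:
  V = 289.0 m^3, S = 336.1 m^2, alpha = 0.553
Formula: RT60 = 0.161 * V / (-S * ln(1 - alpha))
Compute ln(1 - 0.553) = ln(0.447) = -0.805197
Denominator: -336.1 * -0.805197 = 270.6267
Numerator: 0.161 * 289.0 = 46.529
RT60 = 46.529 / 270.6267 = 0.172

0.172 s


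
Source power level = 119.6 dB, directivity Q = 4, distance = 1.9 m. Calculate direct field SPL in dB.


Given values:
  Lw = 119.6 dB, Q = 4, r = 1.9 m
Formula: SPL = Lw + 10 * log10(Q / (4 * pi * r^2))
Compute 4 * pi * r^2 = 4 * pi * 1.9^2 = 45.3646
Compute Q / denom = 4 / 45.3646 = 0.08817448
Compute 10 * log10(0.08817448) = -10.5466
SPL = 119.6 + (-10.5466) = 109.05

109.05 dB


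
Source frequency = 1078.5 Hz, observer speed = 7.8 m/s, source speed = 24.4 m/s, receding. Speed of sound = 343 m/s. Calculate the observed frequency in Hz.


Given values:
  f_s = 1078.5 Hz, v_o = 7.8 m/s, v_s = 24.4 m/s
  Direction: receding
Formula: f_o = f_s * (c - v_o) / (c + v_s)
Numerator: c - v_o = 343 - 7.8 = 335.2
Denominator: c + v_s = 343 + 24.4 = 367.4
f_o = 1078.5 * 335.2 / 367.4 = 983.98

983.98 Hz


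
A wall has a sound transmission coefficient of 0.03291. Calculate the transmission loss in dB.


Given values:
  tau = 0.03291
Formula: TL = 10 * log10(1 / tau)
Compute 1 / tau = 1 / 0.03291 = 30.3859
Compute log10(30.3859) = 1.482672
TL = 10 * 1.482672 = 14.83

14.83 dB


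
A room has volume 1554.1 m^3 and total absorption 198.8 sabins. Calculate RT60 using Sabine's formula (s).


Given values:
  V = 1554.1 m^3
  A = 198.8 sabins
Formula: RT60 = 0.161 * V / A
Numerator: 0.161 * 1554.1 = 250.2101
RT60 = 250.2101 / 198.8 = 1.259

1.259 s


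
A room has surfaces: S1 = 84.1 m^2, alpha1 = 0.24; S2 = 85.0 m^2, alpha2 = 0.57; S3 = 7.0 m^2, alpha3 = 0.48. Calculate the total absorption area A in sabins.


Given surfaces:
  Surface 1: 84.1 * 0.24 = 20.184
  Surface 2: 85.0 * 0.57 = 48.45
  Surface 3: 7.0 * 0.48 = 3.36
Formula: A = sum(Si * alpha_i)
A = 20.184 + 48.45 + 3.36
A = 71.99

71.99 sabins


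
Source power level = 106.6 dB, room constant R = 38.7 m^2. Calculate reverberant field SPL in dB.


Given values:
  Lw = 106.6 dB, R = 38.7 m^2
Formula: SPL = Lw + 10 * log10(4 / R)
Compute 4 / R = 4 / 38.7 = 0.103359
Compute 10 * log10(0.103359) = -9.8565
SPL = 106.6 + (-9.8565) = 96.74

96.74 dB


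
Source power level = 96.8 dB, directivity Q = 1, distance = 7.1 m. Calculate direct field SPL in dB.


Given values:
  Lw = 96.8 dB, Q = 1, r = 7.1 m
Formula: SPL = Lw + 10 * log10(Q / (4 * pi * r^2))
Compute 4 * pi * r^2 = 4 * pi * 7.1^2 = 633.4707
Compute Q / denom = 1 / 633.4707 = 0.0015786
Compute 10 * log10(0.0015786) = -28.0173
SPL = 96.8 + (-28.0173) = 68.78

68.78 dB


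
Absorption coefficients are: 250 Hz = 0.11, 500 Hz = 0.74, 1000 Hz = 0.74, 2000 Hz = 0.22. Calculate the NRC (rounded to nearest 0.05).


Given values:
  a_250 = 0.11, a_500 = 0.74
  a_1000 = 0.74, a_2000 = 0.22
Formula: NRC = (a250 + a500 + a1000 + a2000) / 4
Sum = 0.11 + 0.74 + 0.74 + 0.22 = 1.81
NRC = 1.81 / 4 = 0.4525
Rounded to nearest 0.05: 0.45

0.45


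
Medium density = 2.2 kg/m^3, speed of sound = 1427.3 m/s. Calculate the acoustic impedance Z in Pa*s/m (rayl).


Given values:
  rho = 2.2 kg/m^3
  c = 1427.3 m/s
Formula: Z = rho * c
Z = 2.2 * 1427.3
Z = 3140.06

3140.06 rayl


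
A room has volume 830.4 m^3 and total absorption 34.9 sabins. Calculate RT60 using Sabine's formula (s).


Given values:
  V = 830.4 m^3
  A = 34.9 sabins
Formula: RT60 = 0.161 * V / A
Numerator: 0.161 * 830.4 = 133.6944
RT60 = 133.6944 / 34.9 = 3.831

3.831 s


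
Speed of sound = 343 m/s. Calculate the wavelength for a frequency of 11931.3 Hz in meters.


Given values:
  c = 343 m/s, f = 11931.3 Hz
Formula: lambda = c / f
lambda = 343 / 11931.3
lambda = 0.0287

0.0287 m


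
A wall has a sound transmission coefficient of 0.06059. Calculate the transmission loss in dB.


Given values:
  tau = 0.06059
Formula: TL = 10 * log10(1 / tau)
Compute 1 / tau = 1 / 0.06059 = 16.5044
Compute log10(16.5044) = 1.2176
TL = 10 * 1.2176 = 12.18

12.18 dB


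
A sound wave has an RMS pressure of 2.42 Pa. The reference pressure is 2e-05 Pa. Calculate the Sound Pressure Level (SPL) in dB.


Given values:
  p = 2.42 Pa
  p_ref = 2e-05 Pa
Formula: SPL = 20 * log10(p / p_ref)
Compute ratio: p / p_ref = 2.42 / 2e-05 = 121000
Compute log10: log10(121000) = 5.082785
Multiply: SPL = 20 * 5.082785 = 101.66

101.66 dB


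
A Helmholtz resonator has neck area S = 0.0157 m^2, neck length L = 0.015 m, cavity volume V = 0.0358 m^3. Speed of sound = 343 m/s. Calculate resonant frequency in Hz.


Given values:
  S = 0.0157 m^2, L = 0.015 m, V = 0.0358 m^3, c = 343 m/s
Formula: f = (c / (2*pi)) * sqrt(S / (V * L))
Compute V * L = 0.0358 * 0.015 = 0.000537
Compute S / (V * L) = 0.0157 / 0.000537 = 29.2365
Compute sqrt(29.2365) = 5.407079
Compute c / (2*pi) = 343 / 6.283185 = 54.590148
f = 54.590148 * 5.407079 = 295.17

295.17 Hz


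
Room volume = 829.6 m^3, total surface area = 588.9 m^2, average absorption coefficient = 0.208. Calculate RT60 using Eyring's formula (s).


Given values:
  V = 829.6 m^3, S = 588.9 m^2, alpha = 0.208
Formula: RT60 = 0.161 * V / (-S * ln(1 - alpha))
Compute ln(1 - 0.208) = ln(0.792) = -0.233194
Denominator: -588.9 * -0.233194 = 137.3279
Numerator: 0.161 * 829.6 = 133.5656
RT60 = 133.5656 / 137.3279 = 0.973

0.973 s


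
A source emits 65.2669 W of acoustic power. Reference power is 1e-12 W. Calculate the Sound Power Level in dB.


Given values:
  W = 65.2669 W
  W_ref = 1e-12 W
Formula: SWL = 10 * log10(W / W_ref)
Compute ratio: W / W_ref = 65266900000000
Compute log10: log10(65266900000000) = 13.814693
Multiply: SWL = 10 * 13.814693 = 138.15

138.15 dB


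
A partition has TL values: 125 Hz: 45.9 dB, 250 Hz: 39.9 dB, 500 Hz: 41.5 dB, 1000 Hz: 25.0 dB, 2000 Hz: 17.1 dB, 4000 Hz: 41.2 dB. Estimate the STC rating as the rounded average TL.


Given TL values at each frequency:
  125 Hz: 45.9 dB
  250 Hz: 39.9 dB
  500 Hz: 41.5 dB
  1000 Hz: 25.0 dB
  2000 Hz: 17.1 dB
  4000 Hz: 41.2 dB
Formula: STC ~ round(average of TL values)
Sum = 45.9 + 39.9 + 41.5 + 25.0 + 17.1 + 41.2 = 210.6
Average = 210.6 / 6 = 35.1
Rounded: 35

35


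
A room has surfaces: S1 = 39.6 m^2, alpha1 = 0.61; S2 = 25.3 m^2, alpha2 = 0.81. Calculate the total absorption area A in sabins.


Given surfaces:
  Surface 1: 39.6 * 0.61 = 24.156
  Surface 2: 25.3 * 0.81 = 20.493
Formula: A = sum(Si * alpha_i)
A = 24.156 + 20.493
A = 44.65

44.65 sabins


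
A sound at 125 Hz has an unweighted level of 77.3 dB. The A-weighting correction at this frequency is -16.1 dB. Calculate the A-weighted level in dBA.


Given values:
  SPL = 77.3 dB
  A-weighting at 125 Hz = -16.1 dB
Formula: L_A = SPL + A_weight
L_A = 77.3 + (-16.1)
L_A = 61.2

61.2 dBA


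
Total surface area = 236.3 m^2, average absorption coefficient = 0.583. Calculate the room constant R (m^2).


Given values:
  S = 236.3 m^2, alpha = 0.583
Formula: R = S * alpha / (1 - alpha)
Numerator: 236.3 * 0.583 = 137.7629
Denominator: 1 - 0.583 = 0.417
R = 137.7629 / 0.417 = 330.37

330.37 m^2


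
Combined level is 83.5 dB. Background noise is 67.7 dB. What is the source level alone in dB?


Given values:
  L_total = 83.5 dB, L_bg = 67.7 dB
Formula: L_source = 10 * log10(10^(L_total/10) - 10^(L_bg/10))
Convert to linear:
  10^(83.5/10) = 223872113.8568
  10^(67.7/10) = 5888436.5536
Difference: 223872113.8568 - 5888436.5536 = 217983677.3032
L_source = 10 * log10(217983677.3032) = 83.38

83.38 dB


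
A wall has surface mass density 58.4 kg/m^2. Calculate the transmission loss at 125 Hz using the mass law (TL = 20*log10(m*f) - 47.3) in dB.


Given values:
  m = 58.4 kg/m^2, f = 125 Hz
Formula: TL = 20 * log10(m * f) - 47.3
Compute m * f = 58.4 * 125 = 7300.0
Compute log10(7300.0) = 3.863323
Compute 20 * 3.863323 = 77.2665
TL = 77.2665 - 47.3 = 29.97

29.97 dB


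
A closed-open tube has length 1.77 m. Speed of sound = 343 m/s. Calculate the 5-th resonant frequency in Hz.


Given values:
  Tube type: closed-open, L = 1.77 m, c = 343 m/s, n = 5
Formula: f_n = (2n - 1) * c / (4 * L)
Compute 2n - 1 = 2*5 - 1 = 9
Compute 4 * L = 4 * 1.77 = 7.08
f = 9 * 343 / 7.08
f = 436.02

436.02 Hz


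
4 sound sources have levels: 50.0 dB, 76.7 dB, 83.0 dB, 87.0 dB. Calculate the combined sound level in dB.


Formula: L_total = 10 * log10( sum(10^(Li/10)) )
  Source 1: 10^(50.0/10) = 100000.0
  Source 2: 10^(76.7/10) = 46773514.1287
  Source 3: 10^(83.0/10) = 199526231.4969
  Source 4: 10^(87.0/10) = 501187233.6273
Sum of linear values = 747586979.2529
L_total = 10 * log10(747586979.2529) = 88.74

88.74 dB


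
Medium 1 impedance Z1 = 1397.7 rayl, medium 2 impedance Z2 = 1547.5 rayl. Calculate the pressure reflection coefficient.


Given values:
  Z1 = 1397.7 rayl, Z2 = 1547.5 rayl
Formula: R = (Z2 - Z1) / (Z2 + Z1)
Numerator: Z2 - Z1 = 1547.5 - 1397.7 = 149.8
Denominator: Z2 + Z1 = 1547.5 + 1397.7 = 2945.2
R = 149.8 / 2945.2 = 0.0509

0.0509


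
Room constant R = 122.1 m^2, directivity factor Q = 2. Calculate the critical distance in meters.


Given values:
  R = 122.1 m^2, Q = 2
Formula: d_c = 0.141 * sqrt(Q * R)
Compute Q * R = 2 * 122.1 = 244.2
Compute sqrt(244.2) = 15.6269
d_c = 0.141 * 15.6269 = 2.203

2.203 m


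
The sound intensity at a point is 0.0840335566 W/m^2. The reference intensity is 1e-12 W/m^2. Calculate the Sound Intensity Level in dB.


Given values:
  I = 0.0840335566 W/m^2
  I_ref = 1e-12 W/m^2
Formula: SIL = 10 * log10(I / I_ref)
Compute ratio: I / I_ref = 84033556600
Compute log10: log10(84033556600) = 10.924453
Multiply: SIL = 10 * 10.924453 = 109.24

109.24 dB


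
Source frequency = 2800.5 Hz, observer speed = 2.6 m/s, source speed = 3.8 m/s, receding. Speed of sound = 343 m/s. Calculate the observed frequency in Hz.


Given values:
  f_s = 2800.5 Hz, v_o = 2.6 m/s, v_s = 3.8 m/s
  Direction: receding
Formula: f_o = f_s * (c - v_o) / (c + v_s)
Numerator: c - v_o = 343 - 2.6 = 340.4
Denominator: c + v_s = 343 + 3.8 = 346.8
f_o = 2800.5 * 340.4 / 346.8 = 2748.82

2748.82 Hz


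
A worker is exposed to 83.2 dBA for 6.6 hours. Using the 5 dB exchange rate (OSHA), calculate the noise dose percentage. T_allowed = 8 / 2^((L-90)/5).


Given values:
  L = 83.2 dBA, T = 6.6 hours
Formula: T_allowed = 8 / 2^((L - 90) / 5)
Compute exponent: (83.2 - 90) / 5 = -1.36
Compute 2^(-1.36) = 0.389582
T_allowed = 8 / 0.389582 = 20.53483 hours
Dose = (T / T_allowed) * 100
Dose = (6.6 / 20.53483) * 100 = 32.14

32.14 %


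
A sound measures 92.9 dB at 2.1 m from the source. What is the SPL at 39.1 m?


Given values:
  SPL1 = 92.9 dB, r1 = 2.1 m, r2 = 39.1 m
Formula: SPL2 = SPL1 - 20 * log10(r2 / r1)
Compute ratio: r2 / r1 = 39.1 / 2.1 = 18.619
Compute log10: log10(18.619) = 1.269956
Compute drop: 20 * 1.269956 = 25.3991
SPL2 = 92.9 - 25.3991 = 67.5

67.5 dB


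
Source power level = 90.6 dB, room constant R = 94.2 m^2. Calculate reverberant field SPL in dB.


Given values:
  Lw = 90.6 dB, R = 94.2 m^2
Formula: SPL = Lw + 10 * log10(4 / R)
Compute 4 / R = 4 / 94.2 = 0.042463
Compute 10 * log10(0.042463) = -13.7199
SPL = 90.6 + (-13.7199) = 76.88

76.88 dB


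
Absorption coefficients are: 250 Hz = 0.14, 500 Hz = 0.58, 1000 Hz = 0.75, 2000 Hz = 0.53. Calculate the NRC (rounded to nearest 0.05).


Given values:
  a_250 = 0.14, a_500 = 0.58
  a_1000 = 0.75, a_2000 = 0.53
Formula: NRC = (a250 + a500 + a1000 + a2000) / 4
Sum = 0.14 + 0.58 + 0.75 + 0.53 = 2.0
NRC = 2.0 / 4 = 0.5
Rounded to nearest 0.05: 0.5

0.5


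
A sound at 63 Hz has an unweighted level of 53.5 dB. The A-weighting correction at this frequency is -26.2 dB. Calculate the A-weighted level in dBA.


Given values:
  SPL = 53.5 dB
  A-weighting at 63 Hz = -26.2 dB
Formula: L_A = SPL + A_weight
L_A = 53.5 + (-26.2)
L_A = 27.3

27.3 dBA


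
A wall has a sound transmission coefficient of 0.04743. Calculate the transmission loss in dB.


Given values:
  tau = 0.04743
Formula: TL = 10 * log10(1 / tau)
Compute 1 / tau = 1 / 0.04743 = 21.0837
Compute log10(21.0837) = 1.323947
TL = 10 * 1.323947 = 13.24

13.24 dB


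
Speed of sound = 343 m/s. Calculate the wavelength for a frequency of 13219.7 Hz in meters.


Given values:
  c = 343 m/s, f = 13219.7 Hz
Formula: lambda = c / f
lambda = 343 / 13219.7
lambda = 0.0259

0.0259 m


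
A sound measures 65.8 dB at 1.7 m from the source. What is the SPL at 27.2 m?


Given values:
  SPL1 = 65.8 dB, r1 = 1.7 m, r2 = 27.2 m
Formula: SPL2 = SPL1 - 20 * log10(r2 / r1)
Compute ratio: r2 / r1 = 27.2 / 1.7 = 16.0
Compute log10: log10(16.0) = 1.20412
Compute drop: 20 * 1.20412 = 24.0824
SPL2 = 65.8 - 24.0824 = 41.72

41.72 dB


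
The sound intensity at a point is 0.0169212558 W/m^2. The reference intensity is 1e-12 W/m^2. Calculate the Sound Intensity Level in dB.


Given values:
  I = 0.0169212558 W/m^2
  I_ref = 1e-12 W/m^2
Formula: SIL = 10 * log10(I / I_ref)
Compute ratio: I / I_ref = 16921255800
Compute log10: log10(16921255800) = 10.228433
Multiply: SIL = 10 * 10.228433 = 102.28

102.28 dB


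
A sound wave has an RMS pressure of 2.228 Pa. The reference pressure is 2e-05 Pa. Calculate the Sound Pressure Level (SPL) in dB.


Given values:
  p = 2.228 Pa
  p_ref = 2e-05 Pa
Formula: SPL = 20 * log10(p / p_ref)
Compute ratio: p / p_ref = 2.228 / 2e-05 = 111400
Compute log10: log10(111400) = 5.046885
Multiply: SPL = 20 * 5.046885 = 100.94

100.94 dB


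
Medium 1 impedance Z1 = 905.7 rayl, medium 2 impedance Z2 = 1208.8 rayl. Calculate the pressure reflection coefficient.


Given values:
  Z1 = 905.7 rayl, Z2 = 1208.8 rayl
Formula: R = (Z2 - Z1) / (Z2 + Z1)
Numerator: Z2 - Z1 = 1208.8 - 905.7 = 303.1
Denominator: Z2 + Z1 = 1208.8 + 905.7 = 2114.5
R = 303.1 / 2114.5 = 0.1433

0.1433


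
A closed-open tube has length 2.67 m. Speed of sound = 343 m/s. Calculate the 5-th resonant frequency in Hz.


Given values:
  Tube type: closed-open, L = 2.67 m, c = 343 m/s, n = 5
Formula: f_n = (2n - 1) * c / (4 * L)
Compute 2n - 1 = 2*5 - 1 = 9
Compute 4 * L = 4 * 2.67 = 10.68
f = 9 * 343 / 10.68
f = 289.04

289.04 Hz


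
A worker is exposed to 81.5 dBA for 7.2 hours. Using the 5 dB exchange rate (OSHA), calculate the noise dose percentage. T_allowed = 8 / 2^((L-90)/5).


Given values:
  L = 81.5 dBA, T = 7.2 hours
Formula: T_allowed = 8 / 2^((L - 90) / 5)
Compute exponent: (81.5 - 90) / 5 = -1.7
Compute 2^(-1.7) = 0.307786
T_allowed = 8 / 0.307786 = 25.992085 hours
Dose = (T / T_allowed) * 100
Dose = (7.2 / 25.992085) * 100 = 27.7

27.7 %


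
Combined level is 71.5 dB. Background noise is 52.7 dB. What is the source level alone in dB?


Given values:
  L_total = 71.5 dB, L_bg = 52.7 dB
Formula: L_source = 10 * log10(10^(L_total/10) - 10^(L_bg/10))
Convert to linear:
  10^(71.5/10) = 14125375.4462
  10^(52.7/10) = 186208.7137
Difference: 14125375.4462 - 186208.7137 = 13939166.7325
L_source = 10 * log10(13939166.7325) = 71.44

71.44 dB


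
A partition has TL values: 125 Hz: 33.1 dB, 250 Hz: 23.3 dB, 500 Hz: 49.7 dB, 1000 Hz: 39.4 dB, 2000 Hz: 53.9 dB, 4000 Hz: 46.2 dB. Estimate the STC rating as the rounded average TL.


Given TL values at each frequency:
  125 Hz: 33.1 dB
  250 Hz: 23.3 dB
  500 Hz: 49.7 dB
  1000 Hz: 39.4 dB
  2000 Hz: 53.9 dB
  4000 Hz: 46.2 dB
Formula: STC ~ round(average of TL values)
Sum = 33.1 + 23.3 + 49.7 + 39.4 + 53.9 + 46.2 = 245.6
Average = 245.6 / 6 = 40.93
Rounded: 41

41


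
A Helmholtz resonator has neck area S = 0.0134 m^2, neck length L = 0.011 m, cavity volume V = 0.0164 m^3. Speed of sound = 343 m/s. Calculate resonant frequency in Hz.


Given values:
  S = 0.0134 m^2, L = 0.011 m, V = 0.0164 m^3, c = 343 m/s
Formula: f = (c / (2*pi)) * sqrt(S / (V * L))
Compute V * L = 0.0164 * 0.011 = 0.0001804
Compute S / (V * L) = 0.0134 / 0.0001804 = 74.2794
Compute sqrt(74.2794) = 8.61855
Compute c / (2*pi) = 343 / 6.283185 = 54.590148
f = 54.590148 * 8.61855 = 470.49

470.49 Hz


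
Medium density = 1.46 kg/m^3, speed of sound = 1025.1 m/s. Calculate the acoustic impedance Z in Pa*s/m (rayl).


Given values:
  rho = 1.46 kg/m^3
  c = 1025.1 m/s
Formula: Z = rho * c
Z = 1.46 * 1025.1
Z = 1496.65

1496.65 rayl


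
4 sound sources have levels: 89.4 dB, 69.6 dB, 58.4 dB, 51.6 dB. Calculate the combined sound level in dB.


Formula: L_total = 10 * log10( sum(10^(Li/10)) )
  Source 1: 10^(89.4/10) = 870963589.9561
  Source 2: 10^(69.6/10) = 9120108.3936
  Source 3: 10^(58.4/10) = 691830.9709
  Source 4: 10^(51.6/10) = 144543.9771
Sum of linear values = 880920073.2977
L_total = 10 * log10(880920073.2977) = 89.45

89.45 dB


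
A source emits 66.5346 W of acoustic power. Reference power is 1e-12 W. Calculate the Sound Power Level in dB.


Given values:
  W = 66.5346 W
  W_ref = 1e-12 W
Formula: SWL = 10 * log10(W / W_ref)
Compute ratio: W / W_ref = 66534600000000
Compute log10: log10(66534600000000) = 13.823048
Multiply: SWL = 10 * 13.823048 = 138.23

138.23 dB


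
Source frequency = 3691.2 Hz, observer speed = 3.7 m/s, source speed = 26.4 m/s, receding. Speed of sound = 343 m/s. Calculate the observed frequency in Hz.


Given values:
  f_s = 3691.2 Hz, v_o = 3.7 m/s, v_s = 26.4 m/s
  Direction: receding
Formula: f_o = f_s * (c - v_o) / (c + v_s)
Numerator: c - v_o = 343 - 3.7 = 339.3
Denominator: c + v_s = 343 + 26.4 = 369.4
f_o = 3691.2 * 339.3 / 369.4 = 3390.43

3390.43 Hz


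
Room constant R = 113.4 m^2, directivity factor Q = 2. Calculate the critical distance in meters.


Given values:
  R = 113.4 m^2, Q = 2
Formula: d_c = 0.141 * sqrt(Q * R)
Compute Q * R = 2 * 113.4 = 226.8
Compute sqrt(226.8) = 15.0599
d_c = 0.141 * 15.0599 = 2.123

2.123 m


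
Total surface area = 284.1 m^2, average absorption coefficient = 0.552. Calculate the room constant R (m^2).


Given values:
  S = 284.1 m^2, alpha = 0.552
Formula: R = S * alpha / (1 - alpha)
Numerator: 284.1 * 0.552 = 156.8232
Denominator: 1 - 0.552 = 0.448
R = 156.8232 / 0.448 = 350.05

350.05 m^2


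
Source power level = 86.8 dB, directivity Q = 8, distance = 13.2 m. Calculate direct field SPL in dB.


Given values:
  Lw = 86.8 dB, Q = 8, r = 13.2 m
Formula: SPL = Lw + 10 * log10(Q / (4 * pi * r^2))
Compute 4 * pi * r^2 = 4 * pi * 13.2^2 = 2189.5644
Compute Q / denom = 8 / 2189.5644 = 0.00365369
Compute 10 * log10(0.00365369) = -24.3727
SPL = 86.8 + (-24.3727) = 62.43

62.43 dB


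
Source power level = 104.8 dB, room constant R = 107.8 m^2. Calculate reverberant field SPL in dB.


Given values:
  Lw = 104.8 dB, R = 107.8 m^2
Formula: SPL = Lw + 10 * log10(4 / R)
Compute 4 / R = 4 / 107.8 = 0.037106
Compute 10 * log10(0.037106) = -14.3056
SPL = 104.8 + (-14.3056) = 90.49

90.49 dB


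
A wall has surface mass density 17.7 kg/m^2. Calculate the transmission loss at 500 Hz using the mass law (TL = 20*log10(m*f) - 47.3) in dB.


Given values:
  m = 17.7 kg/m^2, f = 500 Hz
Formula: TL = 20 * log10(m * f) - 47.3
Compute m * f = 17.7 * 500 = 8850.0
Compute log10(8850.0) = 3.946943
Compute 20 * 3.946943 = 78.9389
TL = 78.9389 - 47.3 = 31.64

31.64 dB


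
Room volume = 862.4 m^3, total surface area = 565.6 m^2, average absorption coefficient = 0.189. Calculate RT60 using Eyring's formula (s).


Given values:
  V = 862.4 m^3, S = 565.6 m^2, alpha = 0.189
Formula: RT60 = 0.161 * V / (-S * ln(1 - alpha))
Compute ln(1 - 0.189) = ln(0.811) = -0.209487
Denominator: -565.6 * -0.209487 = 118.4858
Numerator: 0.161 * 862.4 = 138.8464
RT60 = 138.8464 / 118.4858 = 1.172

1.172 s


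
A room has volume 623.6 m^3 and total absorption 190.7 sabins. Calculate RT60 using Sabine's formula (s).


Given values:
  V = 623.6 m^3
  A = 190.7 sabins
Formula: RT60 = 0.161 * V / A
Numerator: 0.161 * 623.6 = 100.3996
RT60 = 100.3996 / 190.7 = 0.526

0.526 s


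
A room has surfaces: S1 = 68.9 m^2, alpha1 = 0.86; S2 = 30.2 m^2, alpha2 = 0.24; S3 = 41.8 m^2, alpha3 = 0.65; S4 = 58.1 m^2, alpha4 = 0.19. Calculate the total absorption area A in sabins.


Given surfaces:
  Surface 1: 68.9 * 0.86 = 59.254
  Surface 2: 30.2 * 0.24 = 7.248
  Surface 3: 41.8 * 0.65 = 27.17
  Surface 4: 58.1 * 0.19 = 11.039
Formula: A = sum(Si * alpha_i)
A = 59.254 + 7.248 + 27.17 + 11.039
A = 104.71

104.71 sabins
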